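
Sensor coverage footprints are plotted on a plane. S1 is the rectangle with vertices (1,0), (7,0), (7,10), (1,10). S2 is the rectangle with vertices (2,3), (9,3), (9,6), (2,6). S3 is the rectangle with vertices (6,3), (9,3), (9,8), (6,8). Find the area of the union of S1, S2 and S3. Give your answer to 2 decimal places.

70.00

By inclusion–exclusion:
Individual areas: |S1| = 60, |S2| = 21, |S3| = 15.
|S1∩S2|: x∈[2,7], y∈[3,6] → 5·3 = 15.
|S1∩S3|: x∈[6,7], y∈[3,8] → 1·5 = 5.
|S2∩S3|: x∈[6,9], y∈[3,6] → 3·3 = 9.
|S1∩S2∩S3| = 3.
|S1 ∪ S2 ∪ S3| = 96 − 29 + 3 = 70.00.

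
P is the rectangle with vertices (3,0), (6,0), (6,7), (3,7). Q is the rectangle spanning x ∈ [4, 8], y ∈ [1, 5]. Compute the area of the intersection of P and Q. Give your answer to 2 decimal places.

|P∩Q|: x∈[4,6], y∈[1,5] → 2·4 = 8.

8.00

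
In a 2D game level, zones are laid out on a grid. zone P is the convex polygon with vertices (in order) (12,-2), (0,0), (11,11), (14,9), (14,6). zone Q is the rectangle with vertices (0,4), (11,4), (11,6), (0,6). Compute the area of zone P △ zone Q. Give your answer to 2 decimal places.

|zone P| = 98.5, |zone Q| = 22, |zone P∩zone Q| = 12.
|zone P △ zone Q| = |zone P| + |zone Q| − 2·|zone P∩zone Q| = 98.5 + 22 − 24 = 96.50.

96.50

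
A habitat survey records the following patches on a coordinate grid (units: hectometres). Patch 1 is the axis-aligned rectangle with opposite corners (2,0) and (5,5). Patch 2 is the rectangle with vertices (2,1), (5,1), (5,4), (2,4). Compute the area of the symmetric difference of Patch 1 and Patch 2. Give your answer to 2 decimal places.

|Patch 1∩Patch 2|: x∈[2,5], y∈[1,4] → 3·3 = 9.
|Patch 1 △ Patch 2| = |Patch 1| + |Patch 2| − 2·|Patch 1∩Patch 2| = 15 + 9 − 18 = 6.00.

6.00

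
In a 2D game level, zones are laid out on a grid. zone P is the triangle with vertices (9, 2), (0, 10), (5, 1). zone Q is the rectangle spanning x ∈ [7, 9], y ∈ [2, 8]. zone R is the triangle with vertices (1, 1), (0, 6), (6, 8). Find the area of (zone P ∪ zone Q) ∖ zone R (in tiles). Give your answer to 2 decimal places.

26.79

|zone P ∪ zone Q| = 30.7222.
|(zone P ∪ zone Q) ∩ zone R| = 3.9317.
|(zone P ∪ zone Q) ∖ zone R| = 30.7222 − 3.9317 = 26.79.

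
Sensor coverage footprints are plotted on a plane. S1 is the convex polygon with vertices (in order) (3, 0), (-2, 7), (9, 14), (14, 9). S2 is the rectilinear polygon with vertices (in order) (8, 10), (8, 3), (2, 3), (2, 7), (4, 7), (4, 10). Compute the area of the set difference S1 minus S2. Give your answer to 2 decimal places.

|S1| = 106, |S1∩S2| = 35.2727.
|S1 ∖ S2| = |S1| − |S1∩S2| = 106 − 35.2727 = 70.73.

70.73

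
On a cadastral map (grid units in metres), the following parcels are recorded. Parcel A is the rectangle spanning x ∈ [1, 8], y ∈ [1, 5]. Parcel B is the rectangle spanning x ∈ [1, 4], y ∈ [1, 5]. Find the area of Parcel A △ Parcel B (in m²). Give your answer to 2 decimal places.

16.00

|Parcel A∩Parcel B|: x∈[1,4], y∈[1,5] → 3·4 = 12.
|Parcel A △ Parcel B| = |Parcel A| + |Parcel B| − 2·|Parcel A∩Parcel B| = 28 + 12 − 24 = 16.00.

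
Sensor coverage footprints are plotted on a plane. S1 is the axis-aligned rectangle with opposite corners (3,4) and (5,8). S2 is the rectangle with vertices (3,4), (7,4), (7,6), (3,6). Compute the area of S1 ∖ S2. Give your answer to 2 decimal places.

4.00

|S1∩S2|: x∈[3,5], y∈[4,6] → 2·2 = 4.
|S1| = 8.
|S1 ∖ S2| = |S1| − |S1∩S2| = 8 − 4 = 4.00.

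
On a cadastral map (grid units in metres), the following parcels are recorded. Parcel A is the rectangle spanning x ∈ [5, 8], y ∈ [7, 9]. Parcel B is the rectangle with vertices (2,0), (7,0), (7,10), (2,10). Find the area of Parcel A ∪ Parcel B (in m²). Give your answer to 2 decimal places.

By inclusion–exclusion:
Individual areas: |Parcel A| = 6, |Parcel B| = 50.
|Parcel A∩Parcel B|: x∈[5,7], y∈[7,9] → 2·2 = 4.
|Parcel A ∪ Parcel B| = 56 − 4 = 52.00.

52.00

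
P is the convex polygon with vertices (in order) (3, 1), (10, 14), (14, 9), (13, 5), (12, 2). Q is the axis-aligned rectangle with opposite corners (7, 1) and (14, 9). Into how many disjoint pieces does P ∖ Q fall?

P ∖ Q splits into 2 disjoint pieces (area 13.9683, area 16.7308).

2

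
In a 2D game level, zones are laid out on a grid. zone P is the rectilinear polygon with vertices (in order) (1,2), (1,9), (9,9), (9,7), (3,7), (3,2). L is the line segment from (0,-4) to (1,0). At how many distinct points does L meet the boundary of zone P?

The segment lies entirely outside zone P and never meets its boundary.

0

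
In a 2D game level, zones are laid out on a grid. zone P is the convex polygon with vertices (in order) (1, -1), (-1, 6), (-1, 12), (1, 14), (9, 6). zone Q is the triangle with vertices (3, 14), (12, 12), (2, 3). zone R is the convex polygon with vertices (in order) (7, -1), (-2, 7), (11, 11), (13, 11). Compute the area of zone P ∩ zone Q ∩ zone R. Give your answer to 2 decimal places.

The intersection is the polygon with vertices (2.248,3.224), (2.037,3.411), (2.489,8.381), (5.647,9.353), (7.263,7.737).
By the shoelace formula its area is 16.29.

16.29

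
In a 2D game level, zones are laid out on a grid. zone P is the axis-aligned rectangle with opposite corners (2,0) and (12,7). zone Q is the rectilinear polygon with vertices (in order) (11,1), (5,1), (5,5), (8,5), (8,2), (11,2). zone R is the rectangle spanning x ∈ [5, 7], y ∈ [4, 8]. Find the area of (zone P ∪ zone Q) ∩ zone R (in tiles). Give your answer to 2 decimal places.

The region (zone P ∪ zone Q) ∩ zone R is the polygon with vertices (7,7), (7,4), (5,4), (5,7).
By the shoelace formula its area is 6.00.

6.00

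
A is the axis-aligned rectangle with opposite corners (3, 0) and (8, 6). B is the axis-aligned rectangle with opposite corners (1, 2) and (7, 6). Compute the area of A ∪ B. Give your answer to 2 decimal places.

38.00

By inclusion–exclusion:
Individual areas: |A| = 30, |B| = 24.
|A∩B|: x∈[3,7], y∈[2,6] → 4·4 = 16.
|A ∪ B| = 54 − 16 = 38.00.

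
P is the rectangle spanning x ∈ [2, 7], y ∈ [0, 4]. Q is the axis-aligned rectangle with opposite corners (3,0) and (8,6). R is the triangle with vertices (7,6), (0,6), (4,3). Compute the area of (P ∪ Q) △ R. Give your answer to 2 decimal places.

|P ∪ Q| = 34.
|(P ∪ Q) ∩ R| = 7.1667.
|(P ∪ Q) △ R| = 34 + 10.5 − 14.3333 = 30.17.

30.17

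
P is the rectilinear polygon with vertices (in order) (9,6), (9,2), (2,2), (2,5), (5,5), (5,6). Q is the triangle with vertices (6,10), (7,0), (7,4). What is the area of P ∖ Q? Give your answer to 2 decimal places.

|P| = 25, |P∩Q| = 1.2667.
|P ∖ Q| = |P| − |P∩Q| = 25 − 1.2667 = 23.73.

23.73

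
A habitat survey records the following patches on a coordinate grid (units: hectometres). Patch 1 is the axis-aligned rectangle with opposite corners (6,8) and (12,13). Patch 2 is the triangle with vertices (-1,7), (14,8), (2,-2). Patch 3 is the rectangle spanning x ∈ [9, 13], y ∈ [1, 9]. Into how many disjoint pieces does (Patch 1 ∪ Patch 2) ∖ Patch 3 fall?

(Patch 1 ∪ Patch 2) ∖ Patch 3 splits into 3 disjoint pieces (area 27, area 0.3833, area 59.4167).

3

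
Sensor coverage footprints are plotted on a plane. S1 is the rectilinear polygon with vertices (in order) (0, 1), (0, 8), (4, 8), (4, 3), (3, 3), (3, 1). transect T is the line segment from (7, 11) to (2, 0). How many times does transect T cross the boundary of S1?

4

The segment meets the boundary at (2.455,1), (3,2.2), (3.364,3), (4,4.4).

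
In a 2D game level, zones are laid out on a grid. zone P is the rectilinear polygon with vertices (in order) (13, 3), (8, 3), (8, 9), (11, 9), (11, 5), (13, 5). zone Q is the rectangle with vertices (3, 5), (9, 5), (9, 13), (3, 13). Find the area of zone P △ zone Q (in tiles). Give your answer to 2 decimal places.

62.00

|zone P| = 22, |zone Q| = 48, |zone P∩zone Q| = 4.
|zone P △ zone Q| = |zone P| + |zone Q| − 2·|zone P∩zone Q| = 22 + 48 − 8 = 62.00.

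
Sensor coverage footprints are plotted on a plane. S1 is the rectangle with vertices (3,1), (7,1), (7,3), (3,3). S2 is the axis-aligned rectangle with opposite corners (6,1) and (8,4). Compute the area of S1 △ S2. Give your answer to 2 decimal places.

10.00

|S1∩S2|: x∈[6,7], y∈[1,3] → 1·2 = 2.
|S1 △ S2| = |S1| + |S2| − 2·|S1∩S2| = 8 + 6 − 4 = 10.00.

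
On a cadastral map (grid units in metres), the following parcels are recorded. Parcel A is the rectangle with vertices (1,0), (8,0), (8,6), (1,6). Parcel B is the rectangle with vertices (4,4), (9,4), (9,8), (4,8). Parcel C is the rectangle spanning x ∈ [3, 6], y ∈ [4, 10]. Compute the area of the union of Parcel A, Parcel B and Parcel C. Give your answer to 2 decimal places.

By inclusion–exclusion:
Individual areas: |Parcel A| = 42, |Parcel B| = 20, |Parcel C| = 18.
|Parcel A∩Parcel B|: x∈[4,8], y∈[4,6] → 4·2 = 8.
|Parcel A∩Parcel C|: x∈[3,6], y∈[4,6] → 3·2 = 6.
|Parcel B∩Parcel C|: x∈[4,6], y∈[4,8] → 2·4 = 8.
|Parcel A∩Parcel B∩Parcel C| = 4.
|Parcel A ∪ Parcel B ∪ Parcel C| = 80 − 22 + 4 = 62.00.

62.00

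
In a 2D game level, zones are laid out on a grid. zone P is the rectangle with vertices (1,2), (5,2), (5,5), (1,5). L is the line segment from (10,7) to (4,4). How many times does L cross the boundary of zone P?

The segment meets the boundary at (5,4.5).

1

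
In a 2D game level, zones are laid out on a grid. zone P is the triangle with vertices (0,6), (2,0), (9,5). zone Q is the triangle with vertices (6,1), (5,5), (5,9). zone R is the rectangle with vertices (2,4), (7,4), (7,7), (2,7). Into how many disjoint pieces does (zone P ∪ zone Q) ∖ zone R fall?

2

(zone P ∪ zone Q) ∖ zone R splits into 2 disjoint pieces (area 18.6679, area 0.25).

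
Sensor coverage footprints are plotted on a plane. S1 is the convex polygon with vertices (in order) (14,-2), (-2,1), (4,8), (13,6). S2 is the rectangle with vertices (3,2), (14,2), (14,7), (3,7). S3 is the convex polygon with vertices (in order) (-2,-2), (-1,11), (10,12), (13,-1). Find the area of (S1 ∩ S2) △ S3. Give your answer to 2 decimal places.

|S1 ∩ S2| = 48.7381.
|(S1 ∩ S2) ∩ S3| = 42.8171.
|(S1 ∩ S2) △ S3| = 48.7381 + 170 − 85.6342 = 133.10.

133.10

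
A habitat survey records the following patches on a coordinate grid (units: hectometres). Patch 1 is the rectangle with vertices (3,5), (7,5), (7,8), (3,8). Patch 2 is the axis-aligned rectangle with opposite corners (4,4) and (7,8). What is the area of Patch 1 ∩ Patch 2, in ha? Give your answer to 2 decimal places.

9.00

|Patch 1∩Patch 2|: x∈[4,7], y∈[5,8] → 3·3 = 9.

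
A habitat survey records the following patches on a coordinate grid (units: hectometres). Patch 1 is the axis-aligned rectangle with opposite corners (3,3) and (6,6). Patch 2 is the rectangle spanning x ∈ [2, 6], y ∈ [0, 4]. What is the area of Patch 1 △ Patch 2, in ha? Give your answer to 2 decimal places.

|Patch 1∩Patch 2|: x∈[3,6], y∈[3,4] → 3·1 = 3.
|Patch 1 △ Patch 2| = |Patch 1| + |Patch 2| − 2·|Patch 1∩Patch 2| = 9 + 16 − 6 = 19.00.

19.00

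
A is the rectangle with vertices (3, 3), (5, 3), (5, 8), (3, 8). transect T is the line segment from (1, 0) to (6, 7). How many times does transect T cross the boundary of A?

2

The segment meets the boundary at (3.143,3), (5,5.6).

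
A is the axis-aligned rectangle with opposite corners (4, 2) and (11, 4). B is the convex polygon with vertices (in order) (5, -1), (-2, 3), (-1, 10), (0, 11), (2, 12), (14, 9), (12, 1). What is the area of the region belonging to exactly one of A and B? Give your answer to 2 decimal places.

|A| = 14, |B| = 149, |A∩B| = 14.
|A △ B| = |A| + |B| − 2·|A∩B| = 14 + 149 − 28 = 135.00.

135.00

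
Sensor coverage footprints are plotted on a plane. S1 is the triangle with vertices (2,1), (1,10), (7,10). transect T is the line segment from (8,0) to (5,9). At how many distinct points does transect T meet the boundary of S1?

1

The segment meets the boundary at (5.542,7.375).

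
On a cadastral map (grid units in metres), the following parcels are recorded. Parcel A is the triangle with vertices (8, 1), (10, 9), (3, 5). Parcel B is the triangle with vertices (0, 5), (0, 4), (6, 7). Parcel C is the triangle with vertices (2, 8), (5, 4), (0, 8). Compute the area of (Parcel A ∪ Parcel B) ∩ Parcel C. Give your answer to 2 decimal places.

0.77

|Parcel A ∪ Parcel B| = 27.
|(Parcel A ∪ Parcel B) ∩ Parcel C| = 0.77.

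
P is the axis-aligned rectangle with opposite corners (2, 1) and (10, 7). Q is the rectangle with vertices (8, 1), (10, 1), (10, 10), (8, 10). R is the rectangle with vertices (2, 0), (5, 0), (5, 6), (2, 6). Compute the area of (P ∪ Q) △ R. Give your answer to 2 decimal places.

|P ∪ Q| = 54.
|(P ∪ Q) ∩ R| = 15.
|(P ∪ Q) △ R| = 54 + 18 − 30 = 42.00.

42.00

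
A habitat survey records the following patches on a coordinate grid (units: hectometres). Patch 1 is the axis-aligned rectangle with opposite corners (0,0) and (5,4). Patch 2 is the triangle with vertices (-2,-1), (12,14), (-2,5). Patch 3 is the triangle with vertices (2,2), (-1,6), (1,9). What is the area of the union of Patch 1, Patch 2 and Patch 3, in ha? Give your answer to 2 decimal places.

By inclusion–exclusion:
Individual areas: |Patch 1| = 20, |Patch 2| = 42, |Patch 3| = 8.5.
|Patch 1∩Patch 2| = 3.8095.
|Patch 1∩Patch 3| = 1.2143.
|Patch 2∩Patch 3| = 5.5817.
|Patch 1∩Patch 2∩Patch 3| = 0.973.
|Patch 1 ∪ Patch 2 ∪ Patch 3| = 70.5 − 10.6055 + 0.973 = 60.87.

60.87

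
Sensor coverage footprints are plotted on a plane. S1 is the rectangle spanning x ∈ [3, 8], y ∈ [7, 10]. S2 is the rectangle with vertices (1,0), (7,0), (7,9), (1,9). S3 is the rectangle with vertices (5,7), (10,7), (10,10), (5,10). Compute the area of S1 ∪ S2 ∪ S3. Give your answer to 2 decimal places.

67.00

By inclusion–exclusion:
Individual areas: |S1| = 15, |S2| = 54, |S3| = 15.
|S1∩S2|: x∈[3,7], y∈[7,9] → 4·2 = 8.
|S1∩S3|: x∈[5,8], y∈[7,10] → 3·3 = 9.
|S2∩S3|: x∈[5,7], y∈[7,9] → 2·2 = 4.
|S1∩S2∩S3| = 4.
|S1 ∪ S2 ∪ S3| = 84 − 21 + 4 = 67.00.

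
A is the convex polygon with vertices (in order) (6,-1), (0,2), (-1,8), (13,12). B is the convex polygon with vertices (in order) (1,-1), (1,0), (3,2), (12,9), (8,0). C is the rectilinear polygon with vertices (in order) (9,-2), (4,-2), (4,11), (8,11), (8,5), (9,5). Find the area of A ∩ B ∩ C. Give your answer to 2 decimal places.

The intersection is the polygon with vertices (8,5.889), (8,5), (9,5), (9,4.571), (6.417,-0.226), (4.889,-0.444), (4,0), (4,2.778).
By the shoelace formula its area is 17.43.

17.43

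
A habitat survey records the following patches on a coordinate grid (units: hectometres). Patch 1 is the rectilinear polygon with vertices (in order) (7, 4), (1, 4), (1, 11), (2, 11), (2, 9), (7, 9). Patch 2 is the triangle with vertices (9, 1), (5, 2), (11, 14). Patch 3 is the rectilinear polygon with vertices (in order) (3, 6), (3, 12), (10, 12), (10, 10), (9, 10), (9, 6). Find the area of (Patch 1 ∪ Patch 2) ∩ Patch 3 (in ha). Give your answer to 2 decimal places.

|Patch 1 ∪ Patch 2| = 58.
|(Patch 1 ∪ Patch 2) ∩ Patch 3| = 17.00.

17.00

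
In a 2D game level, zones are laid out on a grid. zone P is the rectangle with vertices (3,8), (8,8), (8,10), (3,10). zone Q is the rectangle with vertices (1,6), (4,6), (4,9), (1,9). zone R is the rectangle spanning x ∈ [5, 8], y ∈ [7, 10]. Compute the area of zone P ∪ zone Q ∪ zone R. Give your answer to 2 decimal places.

By inclusion–exclusion:
Individual areas: |zone P| = 10, |zone Q| = 9, |zone R| = 9.
|zone P∩zone Q|: x∈[3,4], y∈[8,9] → 1·1 = 1.
|zone P∩zone R|: x∈[5,8], y∈[8,10] → 3·2 = 6.
|zone Q∩zone R| = 0 (no overlap).
|zone P∩zone Q∩zone R| = 0.
|zone P ∪ zone Q ∪ zone R| = 28 − 7 + 0 = 21.00.

21.00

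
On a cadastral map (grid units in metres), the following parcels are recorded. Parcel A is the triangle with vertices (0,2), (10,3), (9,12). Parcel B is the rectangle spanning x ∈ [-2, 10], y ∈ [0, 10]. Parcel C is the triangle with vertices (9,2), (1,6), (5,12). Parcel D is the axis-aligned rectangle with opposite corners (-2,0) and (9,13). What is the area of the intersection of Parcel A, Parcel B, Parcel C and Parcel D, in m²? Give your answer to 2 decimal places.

The intersection is the polygon with vertices (8.654,2.865), (7.5,2.75), (2.793,5.103), (6.231,8.923).
By the shoelace formula its area is 16.67.

16.67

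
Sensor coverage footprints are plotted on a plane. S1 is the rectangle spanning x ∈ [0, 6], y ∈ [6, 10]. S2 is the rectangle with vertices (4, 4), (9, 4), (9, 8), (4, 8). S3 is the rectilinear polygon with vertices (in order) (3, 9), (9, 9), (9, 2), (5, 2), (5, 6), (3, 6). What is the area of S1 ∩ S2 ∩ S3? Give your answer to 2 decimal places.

4.00

The intersection is the polygon with vertices (5,6), (4,6), (4,8), (6,8), (6,6).
By the shoelace formula its area is 4.00.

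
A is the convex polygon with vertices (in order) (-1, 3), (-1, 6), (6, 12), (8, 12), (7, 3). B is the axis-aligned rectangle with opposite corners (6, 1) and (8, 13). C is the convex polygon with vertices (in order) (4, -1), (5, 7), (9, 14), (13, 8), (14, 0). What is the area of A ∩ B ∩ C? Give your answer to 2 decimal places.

The intersection is the polygon with vertices (7,3), (6,3), (6,8.75), (7.857,12), (8,12).
By the shoelace formula its area is 10.48.

10.48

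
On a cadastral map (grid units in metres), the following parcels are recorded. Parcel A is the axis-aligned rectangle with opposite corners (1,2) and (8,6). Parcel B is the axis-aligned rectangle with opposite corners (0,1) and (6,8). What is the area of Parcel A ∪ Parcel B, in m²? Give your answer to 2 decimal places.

50.00

By inclusion–exclusion:
Individual areas: |Parcel A| = 28, |Parcel B| = 42.
|Parcel A∩Parcel B|: x∈[1,6], y∈[2,6] → 5·4 = 20.
|Parcel A ∪ Parcel B| = 70 − 20 = 50.00.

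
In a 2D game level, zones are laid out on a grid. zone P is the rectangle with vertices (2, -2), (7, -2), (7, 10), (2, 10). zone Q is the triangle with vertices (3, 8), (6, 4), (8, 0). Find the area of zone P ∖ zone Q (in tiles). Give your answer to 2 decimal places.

|zone P| = 60, |zone P∩zone Q| = 1.8.
|zone P ∖ zone Q| = |zone P| − |zone P∩zone Q| = 60 − 1.8 = 58.20.

58.20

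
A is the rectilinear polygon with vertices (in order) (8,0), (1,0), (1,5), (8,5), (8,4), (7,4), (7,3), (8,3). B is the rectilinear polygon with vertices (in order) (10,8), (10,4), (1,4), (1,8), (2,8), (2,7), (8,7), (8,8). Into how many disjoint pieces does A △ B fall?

A △ B splits into 2 disjoint pieces (area 27, area 23).

2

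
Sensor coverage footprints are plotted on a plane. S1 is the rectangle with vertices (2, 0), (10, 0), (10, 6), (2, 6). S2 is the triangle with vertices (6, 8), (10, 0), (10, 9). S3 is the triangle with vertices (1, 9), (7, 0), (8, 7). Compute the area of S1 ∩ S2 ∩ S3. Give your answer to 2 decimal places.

The intersection is the polygon with vertices (7,6), (7.857,6), (7.667,4.667).
By the shoelace formula its area is 0.57.

0.57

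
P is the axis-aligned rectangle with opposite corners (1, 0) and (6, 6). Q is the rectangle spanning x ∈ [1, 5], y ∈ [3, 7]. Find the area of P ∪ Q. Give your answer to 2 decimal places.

By inclusion–exclusion:
Individual areas: |P| = 30, |Q| = 16.
|P∩Q|: x∈[1,5], y∈[3,6] → 4·3 = 12.
|P ∪ Q| = 46 − 12 = 34.00.

34.00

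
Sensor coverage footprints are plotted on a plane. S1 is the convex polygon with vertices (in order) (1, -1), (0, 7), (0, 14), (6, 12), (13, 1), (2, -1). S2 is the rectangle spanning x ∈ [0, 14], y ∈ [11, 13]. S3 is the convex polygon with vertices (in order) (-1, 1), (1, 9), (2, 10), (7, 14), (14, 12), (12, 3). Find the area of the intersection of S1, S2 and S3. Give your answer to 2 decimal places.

2.71

The intersection is the polygon with vertices (6,12), (6.636,11), (3.25,11), (4.941,12.353).
By the shoelace formula its area is 2.71.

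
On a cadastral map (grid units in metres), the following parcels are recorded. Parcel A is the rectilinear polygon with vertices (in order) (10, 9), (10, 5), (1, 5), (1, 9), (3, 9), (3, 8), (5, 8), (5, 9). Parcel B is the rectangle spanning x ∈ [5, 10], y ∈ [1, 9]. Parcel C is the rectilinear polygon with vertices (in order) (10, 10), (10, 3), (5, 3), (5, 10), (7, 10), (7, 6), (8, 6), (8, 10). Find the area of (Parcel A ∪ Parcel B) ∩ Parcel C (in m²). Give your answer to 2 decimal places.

|Parcel A ∪ Parcel B| = 54.
|(Parcel A ∪ Parcel B) ∩ Parcel C| = 27.00.

27.00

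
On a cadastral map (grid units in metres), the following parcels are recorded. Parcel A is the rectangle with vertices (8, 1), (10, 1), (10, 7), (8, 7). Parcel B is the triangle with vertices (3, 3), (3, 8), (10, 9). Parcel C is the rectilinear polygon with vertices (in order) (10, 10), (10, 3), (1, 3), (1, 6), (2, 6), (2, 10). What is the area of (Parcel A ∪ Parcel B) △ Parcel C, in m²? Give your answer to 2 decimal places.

|Parcel A ∪ Parcel B| = 29.5.
|(Parcel A ∪ Parcel B) ∩ Parcel C| = 25.5.
|(Parcel A ∪ Parcel B) △ Parcel C| = 29.5 + 59 − 51 = 37.50.

37.50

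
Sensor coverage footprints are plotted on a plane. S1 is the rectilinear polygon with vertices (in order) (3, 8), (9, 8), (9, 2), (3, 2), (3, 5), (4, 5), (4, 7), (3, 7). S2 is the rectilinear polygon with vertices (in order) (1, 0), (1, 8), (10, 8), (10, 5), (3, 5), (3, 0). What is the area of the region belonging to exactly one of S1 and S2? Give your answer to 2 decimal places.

|S1| = 34, |S2| = 37, |S1∩S2| = 16.
|S1 △ S2| = |S1| + |S2| − 2·|S1∩S2| = 34 + 37 − 32 = 39.00.

39.00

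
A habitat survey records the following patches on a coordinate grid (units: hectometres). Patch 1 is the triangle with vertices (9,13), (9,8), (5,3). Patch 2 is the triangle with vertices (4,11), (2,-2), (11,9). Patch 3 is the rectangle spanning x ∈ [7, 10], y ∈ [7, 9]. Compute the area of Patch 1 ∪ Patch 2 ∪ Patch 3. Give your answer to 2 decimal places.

By inclusion–exclusion:
Individual areas: |Patch 1| = 10, |Patch 2| = 47.5, |Patch 3| = 6.
|Patch 1∩Patch 2| = 7.8901.
|Patch 1∩Patch 3| = 3.4.
|Patch 2∩Patch 3| = 5.7525.
|Patch 1∩Patch 2∩Patch 3| = 3.4.
|Patch 1 ∪ Patch 2 ∪ Patch 3| = 63.5 − 17.0426 + 3.4 = 49.86.

49.86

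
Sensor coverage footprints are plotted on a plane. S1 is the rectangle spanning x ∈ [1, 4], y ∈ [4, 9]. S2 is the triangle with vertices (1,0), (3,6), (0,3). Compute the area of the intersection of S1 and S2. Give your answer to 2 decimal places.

1.33

The intersection is the polygon with vertices (1,4), (3,6), (2.333,4).
By the shoelace formula its area is 1.33.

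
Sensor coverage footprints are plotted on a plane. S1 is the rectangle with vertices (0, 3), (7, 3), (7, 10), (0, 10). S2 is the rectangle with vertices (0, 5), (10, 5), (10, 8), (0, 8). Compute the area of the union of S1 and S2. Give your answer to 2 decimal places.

58.00

By inclusion–exclusion:
Individual areas: |S1| = 49, |S2| = 30.
|S1∩S2|: x∈[0,7], y∈[5,8] → 7·3 = 21.
|S1 ∪ S2| = 79 − 21 = 58.00.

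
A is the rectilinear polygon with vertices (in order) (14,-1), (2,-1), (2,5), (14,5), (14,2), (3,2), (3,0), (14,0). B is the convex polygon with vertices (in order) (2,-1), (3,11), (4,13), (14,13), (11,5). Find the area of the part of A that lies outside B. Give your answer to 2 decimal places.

|A| = 50, |A∩B| = 21.5.
|A ∖ B| = |A| − |A∩B| = 50 − 21.5 = 28.50.

28.50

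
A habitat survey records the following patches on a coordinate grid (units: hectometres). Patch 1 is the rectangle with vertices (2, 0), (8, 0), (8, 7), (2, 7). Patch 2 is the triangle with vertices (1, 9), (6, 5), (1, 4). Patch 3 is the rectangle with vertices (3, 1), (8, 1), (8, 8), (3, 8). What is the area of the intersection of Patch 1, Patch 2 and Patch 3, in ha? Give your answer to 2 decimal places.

4.40

The intersection is the polygon with vertices (3.5,7), (6,5), (3,4.4), (3,7).
By the shoelace formula its area is 4.40.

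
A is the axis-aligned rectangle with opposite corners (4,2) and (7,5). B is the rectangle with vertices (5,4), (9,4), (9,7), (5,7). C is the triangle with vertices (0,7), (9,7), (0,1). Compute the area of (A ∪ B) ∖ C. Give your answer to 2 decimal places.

12.67

|A ∪ B| = 19.
|(A ∪ B) ∩ C| = 6.3333.
|(A ∪ B) ∖ C| = 19 − 6.3333 = 12.67.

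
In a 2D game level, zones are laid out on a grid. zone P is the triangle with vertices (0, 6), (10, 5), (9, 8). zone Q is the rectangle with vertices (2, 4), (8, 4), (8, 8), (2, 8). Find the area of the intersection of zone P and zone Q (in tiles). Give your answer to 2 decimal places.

9.67

The intersection is the polygon with vertices (2,5.8), (2,6.444), (8,7.778), (8,5.2).
By the shoelace formula its area is 9.67.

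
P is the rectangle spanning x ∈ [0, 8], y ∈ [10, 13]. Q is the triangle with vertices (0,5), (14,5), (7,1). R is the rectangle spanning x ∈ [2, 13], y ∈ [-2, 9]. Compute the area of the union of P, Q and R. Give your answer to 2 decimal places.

146.43

By inclusion–exclusion:
Individual areas: |P| = 24, |Q| = 28, |R| = 121.
|P∩Q| = 0.
|P∩R| = 0 (no overlap).
|Q∩R| = 26.5714.
|P∩Q∩R| = 0.
|P ∪ Q ∪ R| = 173 − 26.5714 + 0 = 146.43.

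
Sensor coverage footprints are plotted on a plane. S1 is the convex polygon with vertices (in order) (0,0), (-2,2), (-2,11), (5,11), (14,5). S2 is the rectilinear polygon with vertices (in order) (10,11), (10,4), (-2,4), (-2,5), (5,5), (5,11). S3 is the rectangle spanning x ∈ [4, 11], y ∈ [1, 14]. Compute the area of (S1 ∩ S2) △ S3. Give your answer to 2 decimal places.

|S1 ∩ S2| = 33.6667.
|(S1 ∩ S2) ∩ S3| = 27.6667.
|(S1 ∩ S2) △ S3| = 33.6667 + 91 − 55.3333 = 69.33.

69.33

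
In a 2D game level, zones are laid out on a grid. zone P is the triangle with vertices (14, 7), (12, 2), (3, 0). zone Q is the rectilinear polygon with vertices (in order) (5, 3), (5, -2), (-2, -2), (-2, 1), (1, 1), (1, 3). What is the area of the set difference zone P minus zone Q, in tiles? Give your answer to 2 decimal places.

19.67

|zone P| = 20.5, |zone P∩zone Q| = 0.8283.
|zone P ∖ zone Q| = |zone P| − |zone P∩zone Q| = 20.5 − 0.8283 = 19.67.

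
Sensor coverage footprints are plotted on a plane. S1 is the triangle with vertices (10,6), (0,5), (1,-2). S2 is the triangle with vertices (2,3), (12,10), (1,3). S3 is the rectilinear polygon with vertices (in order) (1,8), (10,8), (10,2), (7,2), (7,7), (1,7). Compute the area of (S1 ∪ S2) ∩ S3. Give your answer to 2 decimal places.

|S1 ∪ S2| = 36.9277.
|(S1 ∪ S2) ∩ S3| = 4.06.

4.06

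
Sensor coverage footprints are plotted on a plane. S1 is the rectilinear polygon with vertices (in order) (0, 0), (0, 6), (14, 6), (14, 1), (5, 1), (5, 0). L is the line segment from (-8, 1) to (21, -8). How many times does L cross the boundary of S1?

0

The segment lies entirely outside S1 and never meets its boundary.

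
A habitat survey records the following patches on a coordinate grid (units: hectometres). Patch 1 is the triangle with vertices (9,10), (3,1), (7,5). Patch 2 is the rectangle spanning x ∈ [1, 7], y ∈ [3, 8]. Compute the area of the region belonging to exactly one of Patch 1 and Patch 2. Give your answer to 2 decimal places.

|Patch 1| = 6, |Patch 2| = 30, |Patch 1∩Patch 2| = 3.3333.
|Patch 1 △ Patch 2| = |Patch 1| + |Patch 2| − 2·|Patch 1∩Patch 2| = 6 + 30 − 6.6667 = 29.33.

29.33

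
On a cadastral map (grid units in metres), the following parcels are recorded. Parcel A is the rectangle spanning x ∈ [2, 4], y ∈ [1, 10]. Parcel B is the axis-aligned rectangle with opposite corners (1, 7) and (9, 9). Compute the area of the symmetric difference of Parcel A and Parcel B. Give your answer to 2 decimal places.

26.00

|Parcel A∩Parcel B|: x∈[2,4], y∈[7,9] → 2·2 = 4.
|Parcel A △ Parcel B| = |Parcel A| + |Parcel B| − 2·|Parcel A∩Parcel B| = 18 + 16 − 8 = 26.00.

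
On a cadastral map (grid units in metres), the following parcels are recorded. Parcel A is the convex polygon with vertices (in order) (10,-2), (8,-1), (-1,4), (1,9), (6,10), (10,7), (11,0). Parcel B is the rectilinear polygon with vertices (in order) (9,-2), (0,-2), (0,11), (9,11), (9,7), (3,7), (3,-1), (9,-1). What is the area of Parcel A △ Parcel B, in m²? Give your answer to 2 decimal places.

92.92

|Parcel A| = 88.5, |Parcel B| = 69, |Parcel A∩Parcel B| = 32.2917.
|Parcel A △ Parcel B| = |Parcel A| + |Parcel B| − 2·|Parcel A∩Parcel B| = 88.5 + 69 − 64.5833 = 92.92.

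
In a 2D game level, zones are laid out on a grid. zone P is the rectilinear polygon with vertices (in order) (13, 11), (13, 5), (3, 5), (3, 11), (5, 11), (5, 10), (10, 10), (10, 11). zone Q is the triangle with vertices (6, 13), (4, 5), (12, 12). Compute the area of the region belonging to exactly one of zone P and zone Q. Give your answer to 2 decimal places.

|zone P| = 55, |zone Q| = 25, |zone P∩zone Q| = 11.4821.
|zone P △ zone Q| = |zone P| + |zone Q| − 2·|zone P∩zone Q| = 55 + 25 − 22.9643 = 57.04.

57.04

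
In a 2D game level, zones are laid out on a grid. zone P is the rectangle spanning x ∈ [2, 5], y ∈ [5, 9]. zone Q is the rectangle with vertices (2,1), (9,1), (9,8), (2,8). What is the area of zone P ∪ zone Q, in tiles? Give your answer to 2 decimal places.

By inclusion–exclusion:
Individual areas: |zone P| = 12, |zone Q| = 49.
|zone P∩zone Q|: x∈[2,5], y∈[5,8] → 3·3 = 9.
|zone P ∪ zone Q| = 61 − 9 = 52.00.

52.00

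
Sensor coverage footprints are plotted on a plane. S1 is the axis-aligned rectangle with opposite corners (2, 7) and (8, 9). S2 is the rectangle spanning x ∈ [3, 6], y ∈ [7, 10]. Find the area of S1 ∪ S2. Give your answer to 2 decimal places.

By inclusion–exclusion:
Individual areas: |S1| = 12, |S2| = 9.
|S1∩S2|: x∈[3,6], y∈[7,9] → 3·2 = 6.
|S1 ∪ S2| = 21 − 6 = 15.00.

15.00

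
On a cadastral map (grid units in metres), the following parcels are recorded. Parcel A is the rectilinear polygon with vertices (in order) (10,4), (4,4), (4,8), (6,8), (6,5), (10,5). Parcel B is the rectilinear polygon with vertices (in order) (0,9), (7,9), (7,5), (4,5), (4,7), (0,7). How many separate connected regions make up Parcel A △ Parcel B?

1

Parcel A △ Parcel B is a single connected region.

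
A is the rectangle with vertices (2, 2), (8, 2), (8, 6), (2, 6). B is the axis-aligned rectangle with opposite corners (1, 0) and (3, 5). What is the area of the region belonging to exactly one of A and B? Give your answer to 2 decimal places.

28.00

|A∩B|: x∈[2,3], y∈[2,5] → 1·3 = 3.
|A △ B| = |A| + |B| − 2·|A∩B| = 24 + 10 − 6 = 28.00.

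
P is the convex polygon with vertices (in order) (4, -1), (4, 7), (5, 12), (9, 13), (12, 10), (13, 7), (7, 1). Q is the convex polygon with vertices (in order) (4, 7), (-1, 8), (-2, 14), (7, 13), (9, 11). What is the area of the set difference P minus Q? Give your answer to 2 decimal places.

|P| = 78.5, |P∩Q| = 12.9.
|P ∖ Q| = |P| − |P∩Q| = 78.5 − 12.9 = 65.60.

65.60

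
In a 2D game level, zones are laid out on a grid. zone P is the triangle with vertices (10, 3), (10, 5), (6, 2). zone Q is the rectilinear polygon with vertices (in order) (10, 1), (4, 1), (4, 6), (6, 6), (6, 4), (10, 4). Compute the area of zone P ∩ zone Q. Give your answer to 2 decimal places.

3.33

The intersection is the polygon with vertices (10,3), (6,2), (8.667,4), (10,4).
By the shoelace formula its area is 3.33.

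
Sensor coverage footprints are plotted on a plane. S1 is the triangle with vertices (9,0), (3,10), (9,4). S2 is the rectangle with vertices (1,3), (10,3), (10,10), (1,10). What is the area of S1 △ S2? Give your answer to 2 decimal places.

56.40

|S1| = 12, |S2| = 63, |S1∩S2| = 9.3.
|S1 △ S2| = |S1| + |S2| − 2·|S1∩S2| = 12 + 63 − 18.6 = 56.40.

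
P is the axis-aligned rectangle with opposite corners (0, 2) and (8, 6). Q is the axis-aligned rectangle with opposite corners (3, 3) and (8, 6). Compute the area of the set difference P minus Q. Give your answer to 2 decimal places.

|P∩Q|: x∈[3,8], y∈[3,6] → 5·3 = 15.
|P| = 32.
|P ∖ Q| = |P| − |P∩Q| = 32 − 15 = 17.00.

17.00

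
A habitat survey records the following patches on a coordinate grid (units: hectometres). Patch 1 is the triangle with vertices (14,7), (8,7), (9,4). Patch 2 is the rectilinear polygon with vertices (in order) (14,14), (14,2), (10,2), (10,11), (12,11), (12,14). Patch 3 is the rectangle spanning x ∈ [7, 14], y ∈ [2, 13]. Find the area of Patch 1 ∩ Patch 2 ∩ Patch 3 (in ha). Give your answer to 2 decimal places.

4.80

The intersection is the polygon with vertices (10,4.6), (10,7), (14,7).
By the shoelace formula its area is 4.80.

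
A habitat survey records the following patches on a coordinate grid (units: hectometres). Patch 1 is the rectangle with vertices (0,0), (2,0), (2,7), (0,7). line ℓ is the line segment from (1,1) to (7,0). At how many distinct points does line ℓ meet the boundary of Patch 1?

1

The segment meets the boundary at (2,0.833).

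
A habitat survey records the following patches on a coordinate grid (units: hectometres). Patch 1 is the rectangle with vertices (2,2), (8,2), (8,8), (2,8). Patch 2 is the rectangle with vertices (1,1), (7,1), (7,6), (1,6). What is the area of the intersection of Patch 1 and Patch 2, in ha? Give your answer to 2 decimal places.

20.00

|Patch 1∩Patch 2|: x∈[2,7], y∈[2,6] → 5·4 = 20.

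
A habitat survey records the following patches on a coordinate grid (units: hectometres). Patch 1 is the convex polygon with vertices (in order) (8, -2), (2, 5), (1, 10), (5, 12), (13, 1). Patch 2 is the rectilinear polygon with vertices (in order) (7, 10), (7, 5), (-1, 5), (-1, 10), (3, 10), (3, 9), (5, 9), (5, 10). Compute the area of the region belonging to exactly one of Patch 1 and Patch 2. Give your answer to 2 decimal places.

|Patch 1| = 82, |Patch 2| = 38, |Patch 1∩Patch 2| = 25.2955.
|Patch 1 △ Patch 2| = |Patch 1| + |Patch 2| − 2·|Patch 1∩Patch 2| = 82 + 38 − 50.5909 = 69.41.

69.41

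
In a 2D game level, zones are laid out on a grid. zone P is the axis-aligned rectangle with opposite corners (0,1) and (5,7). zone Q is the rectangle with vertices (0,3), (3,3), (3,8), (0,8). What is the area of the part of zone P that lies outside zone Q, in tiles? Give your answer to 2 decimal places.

18.00

|zone P∩zone Q|: x∈[0,3], y∈[3,7] → 3·4 = 12.
|zone P| = 30.
|zone P ∖ zone Q| = |zone P| − |zone P∩zone Q| = 30 − 12 = 18.00.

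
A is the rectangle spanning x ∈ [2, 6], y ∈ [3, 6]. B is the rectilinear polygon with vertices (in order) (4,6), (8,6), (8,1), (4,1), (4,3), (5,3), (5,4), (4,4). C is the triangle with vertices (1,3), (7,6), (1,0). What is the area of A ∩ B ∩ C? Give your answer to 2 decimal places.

1.50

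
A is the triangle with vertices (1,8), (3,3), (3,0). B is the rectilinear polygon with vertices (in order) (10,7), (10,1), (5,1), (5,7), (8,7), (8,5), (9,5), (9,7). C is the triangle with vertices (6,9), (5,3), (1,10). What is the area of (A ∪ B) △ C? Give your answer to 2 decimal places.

|A ∪ B| = 31.
|(A ∪ B) ∩ C| = 1.3333.
|(A ∪ B) △ C| = 31 + 15.5 − 2.6667 = 43.83.

43.83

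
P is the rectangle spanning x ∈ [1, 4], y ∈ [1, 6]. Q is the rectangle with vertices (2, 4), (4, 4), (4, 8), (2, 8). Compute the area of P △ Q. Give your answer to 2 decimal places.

|P∩Q|: x∈[2,4], y∈[4,6] → 2·2 = 4.
|P △ Q| = |P| + |Q| − 2·|P∩Q| = 15 + 8 − 8 = 15.00.

15.00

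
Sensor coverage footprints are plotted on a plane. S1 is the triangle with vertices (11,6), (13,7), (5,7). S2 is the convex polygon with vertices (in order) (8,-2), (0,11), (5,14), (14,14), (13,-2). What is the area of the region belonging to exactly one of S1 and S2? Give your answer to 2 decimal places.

|S1| = 4, |S2| = 156.5, |S1∩S2| = 4.
|S1 △ S2| = |S1| + |S2| − 2·|S1∩S2| = 4 + 156.5 − 8 = 152.50.

152.50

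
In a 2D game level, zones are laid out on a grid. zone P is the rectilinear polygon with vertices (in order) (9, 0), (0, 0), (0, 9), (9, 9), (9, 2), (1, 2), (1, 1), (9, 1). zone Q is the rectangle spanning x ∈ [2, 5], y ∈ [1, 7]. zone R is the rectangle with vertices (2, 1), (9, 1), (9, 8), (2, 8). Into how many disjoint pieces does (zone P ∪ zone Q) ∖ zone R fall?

(zone P ∪ zone Q) ∖ zone R is a single connected region.

1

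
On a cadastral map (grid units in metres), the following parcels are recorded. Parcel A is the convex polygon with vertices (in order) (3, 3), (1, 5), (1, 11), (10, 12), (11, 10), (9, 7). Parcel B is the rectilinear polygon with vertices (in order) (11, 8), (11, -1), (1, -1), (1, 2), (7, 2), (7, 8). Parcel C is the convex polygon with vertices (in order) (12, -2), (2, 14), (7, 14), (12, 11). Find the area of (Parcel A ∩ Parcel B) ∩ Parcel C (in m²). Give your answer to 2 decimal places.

The region (Parcel A ∩ Parcel B) ∩ Parcel C is the polygon with vertices (7.147,5.765), (7,6), (7,8), (9.667,8), (9,7).
By the shoelace formula its area is 3.64.

3.64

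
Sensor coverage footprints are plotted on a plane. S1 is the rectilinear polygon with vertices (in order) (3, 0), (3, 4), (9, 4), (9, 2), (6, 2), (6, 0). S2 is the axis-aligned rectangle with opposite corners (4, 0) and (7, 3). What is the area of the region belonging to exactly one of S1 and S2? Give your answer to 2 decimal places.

|S1| = 18, |S2| = 9, |S1∩S2| = 7.
|S1 △ S2| = |S1| + |S2| − 2·|S1∩S2| = 18 + 9 − 14 = 13.00.

13.00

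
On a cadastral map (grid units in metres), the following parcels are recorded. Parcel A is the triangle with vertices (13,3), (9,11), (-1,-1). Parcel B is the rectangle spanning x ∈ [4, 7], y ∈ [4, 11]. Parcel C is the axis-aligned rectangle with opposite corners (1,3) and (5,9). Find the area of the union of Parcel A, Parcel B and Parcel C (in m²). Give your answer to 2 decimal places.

By inclusion–exclusion:
Individual areas: |Parcel A| = 64, |Parcel B| = 21, |Parcel C| = 24.
|Parcel A∩Parcel B| = 8.4.
|Parcel A∩Parcel C| = 4.2667.
|Parcel B∩Parcel C|: x∈[4,5], y∈[4,9] → 1·5 = 5.
|Parcel A∩Parcel B∩Parcel C| = 1.6.
|Parcel A ∪ Parcel B ∪ Parcel C| = 109 − 17.6667 + 1.6 = 92.93.

92.93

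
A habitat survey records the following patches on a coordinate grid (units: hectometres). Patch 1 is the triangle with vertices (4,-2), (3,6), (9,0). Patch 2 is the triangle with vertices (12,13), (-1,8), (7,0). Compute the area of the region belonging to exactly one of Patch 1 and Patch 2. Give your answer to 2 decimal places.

|Patch 1| = 21, |Patch 2| = 72, |Patch 1∩Patch 2| = 8.2698.
|Patch 1 △ Patch 2| = |Patch 1| + |Patch 2| − 2·|Patch 1∩Patch 2| = 21 + 72 − 16.5397 = 76.46.

76.46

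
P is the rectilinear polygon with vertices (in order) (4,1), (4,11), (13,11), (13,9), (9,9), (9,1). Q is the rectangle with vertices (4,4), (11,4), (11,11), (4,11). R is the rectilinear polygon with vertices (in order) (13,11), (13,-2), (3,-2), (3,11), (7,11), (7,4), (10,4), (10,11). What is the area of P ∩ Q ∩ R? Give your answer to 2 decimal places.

23.00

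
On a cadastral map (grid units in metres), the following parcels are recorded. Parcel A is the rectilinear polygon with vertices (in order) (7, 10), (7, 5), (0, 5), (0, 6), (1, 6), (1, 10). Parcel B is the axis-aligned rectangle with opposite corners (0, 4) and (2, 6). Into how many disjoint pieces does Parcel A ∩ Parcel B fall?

1

Parcel A ∩ Parcel B is a single connected region.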